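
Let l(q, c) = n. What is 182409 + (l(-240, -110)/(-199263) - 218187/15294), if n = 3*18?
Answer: 61761457362849/338614258 ≈ 1.8239e+5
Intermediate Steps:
n = 54
l(q, c) = 54
182409 + (l(-240, -110)/(-199263) - 218187/15294) = 182409 + (54/(-199263) - 218187/15294) = 182409 + (54*(-1/199263) - 218187*1/15294) = 182409 + (-18/66421 - 72729/5098) = 182409 - 4830824673/338614258 = 61761457362849/338614258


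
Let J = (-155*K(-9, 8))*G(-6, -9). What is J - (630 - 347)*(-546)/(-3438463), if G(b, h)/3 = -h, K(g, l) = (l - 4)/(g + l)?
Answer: 8222816586/491209 ≈ 16740.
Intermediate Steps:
K(g, l) = (-4 + l)/(g + l)
G(b, h) = -3*h (G(b, h) = 3*(-h) = -3*h)
J = 16740 (J = (-155*(-4 + 8)/(-9 + 8))*(-3*(-9)) = -155*4/(-1)*27 = -(-155)*4*27 = -155*(-4)*27 = 620*27 = 16740)
J - (630 - 347)*(-546)/(-3438463) = 16740 - (630 - 347)*(-546)/(-3438463) = 16740 - 283*(-546)*(-1)/3438463 = 16740 - (-154518)*(-1)/3438463 = 16740 - 1*22074/491209 = 16740 - 22074/491209 = 8222816586/491209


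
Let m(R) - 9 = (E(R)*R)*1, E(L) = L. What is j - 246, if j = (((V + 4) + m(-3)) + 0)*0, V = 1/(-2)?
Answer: -246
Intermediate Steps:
V = -½ ≈ -0.50000
m(R) = 9 + R² (m(R) = 9 + (R*R)*1 = 9 + R²*1 = 9 + R²)
j = 0 (j = (((-½ + 4) + (9 + (-3)²)) + 0)*0 = ((7/2 + (9 + 9)) + 0)*0 = ((7/2 + 18) + 0)*0 = (43/2 + 0)*0 = (43/2)*0 = 0)
j - 246 = 0 - 246 = -246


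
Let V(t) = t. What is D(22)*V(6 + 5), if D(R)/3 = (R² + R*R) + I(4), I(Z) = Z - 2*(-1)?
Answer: 32142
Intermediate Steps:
I(Z) = 2 + Z (I(Z) = Z + 2 = 2 + Z)
D(R) = 18 + 6*R² (D(R) = 3*((R² + R*R) + (2 + 4)) = 3*((R² + R²) + 6) = 3*(2*R² + 6) = 3*(6 + 2*R²) = 18 + 6*R²)
D(22)*V(6 + 5) = (18 + 6*22²)*(6 + 5) = (18 + 6*484)*11 = (18 + 2904)*11 = 2922*11 = 32142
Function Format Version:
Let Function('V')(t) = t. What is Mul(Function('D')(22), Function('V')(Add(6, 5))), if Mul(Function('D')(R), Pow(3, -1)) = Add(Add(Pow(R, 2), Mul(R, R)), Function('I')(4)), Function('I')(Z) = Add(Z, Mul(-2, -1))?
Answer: 32142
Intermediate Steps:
Function('I')(Z) = Add(2, Z) (Function('I')(Z) = Add(Z, 2) = Add(2, Z))
Function('D')(R) = Add(18, Mul(6, Pow(R, 2))) (Function('D')(R) = Mul(3, Add(Add(Pow(R, 2), Mul(R, R)), Add(2, 4))) = Mul(3, Add(Add(Pow(R, 2), Pow(R, 2)), 6)) = Mul(3, Add(Mul(2, Pow(R, 2)), 6)) = Mul(3, Add(6, Mul(2, Pow(R, 2)))) = Add(18, Mul(6, Pow(R, 2))))
Mul(Function('D')(22), Function('V')(Add(6, 5))) = Mul(Add(18, Mul(6, Pow(22, 2))), Add(6, 5)) = Mul(Add(18, Mul(6, 484)), 11) = Mul(Add(18, 2904), 11) = Mul(2922, 11) = 32142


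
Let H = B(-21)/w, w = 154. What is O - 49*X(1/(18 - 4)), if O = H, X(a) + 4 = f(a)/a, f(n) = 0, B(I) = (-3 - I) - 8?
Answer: 15097/77 ≈ 196.06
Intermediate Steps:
B(I) = -11 - I
H = 5/77 (H = (-11 - 1*(-21))/154 = (-11 + 21)*(1/154) = 10*(1/154) = 5/77 ≈ 0.064935)
X(a) = -4 (X(a) = -4 + 0/a = -4 + 0 = -4)
O = 5/77 ≈ 0.064935
O - 49*X(1/(18 - 4)) = 5/77 - 49*(-4) = 5/77 + 196 = 15097/77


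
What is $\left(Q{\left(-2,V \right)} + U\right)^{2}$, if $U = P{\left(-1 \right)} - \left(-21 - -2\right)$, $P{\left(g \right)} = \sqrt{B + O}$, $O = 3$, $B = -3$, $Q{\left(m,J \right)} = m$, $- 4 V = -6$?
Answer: $289$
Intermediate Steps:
$V = \frac{3}{2}$ ($V = \left(- \frac{1}{4}\right) \left(-6\right) = \frac{3}{2} \approx 1.5$)
$P{\left(g \right)} = 0$ ($P{\left(g \right)} = \sqrt{-3 + 3} = \sqrt{0} = 0$)
$U = 19$ ($U = 0 - \left(-21 - -2\right) = 0 - \left(-21 + 2\right) = 0 - -19 = 0 + 19 = 19$)
$\left(Q{\left(-2,V \right)} + U\right)^{2} = \left(-2 + 19\right)^{2} = 17^{2} = 289$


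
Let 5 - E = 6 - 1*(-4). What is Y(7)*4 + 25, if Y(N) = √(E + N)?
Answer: 25 + 4*√2 ≈ 30.657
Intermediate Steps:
E = -5 (E = 5 - (6 - 1*(-4)) = 5 - (6 + 4) = 5 - 1*10 = 5 - 10 = -5)
Y(N) = √(-5 + N)
Y(7)*4 + 25 = √(-5 + 7)*4 + 25 = √2*4 + 25 = 4*√2 + 25 = 25 + 4*√2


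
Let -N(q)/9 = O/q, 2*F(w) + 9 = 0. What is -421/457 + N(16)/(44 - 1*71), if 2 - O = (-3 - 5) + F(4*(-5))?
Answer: -27163/43872 ≈ -0.61914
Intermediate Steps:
F(w) = -9/2 (F(w) = -9/2 + (½)*0 = -9/2 + 0 = -9/2)
O = 29/2 (O = 2 - ((-3 - 5) - 9/2) = 2 - (-8 - 9/2) = 2 - 1*(-25/2) = 2 + 25/2 = 29/2 ≈ 14.500)
N(q) = -261/(2*q)
-421/457 + N(16)/(44 - 1*71) = -421/457 + (-261/2/16)/(44 - 1*71) = -421*1/457 + (-261/2*1/16)/(44 - 71) = -421/457 - 261/32/(-27) = -421/457 - 261/32*(-1/27) = -421/457 + 29/96 = -27163/43872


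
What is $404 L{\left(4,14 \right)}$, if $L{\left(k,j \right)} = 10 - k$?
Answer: $2424$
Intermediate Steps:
$404 L{\left(4,14 \right)} = 404 \left(10 - 4\right) = 404 \cdot 6 = 2424$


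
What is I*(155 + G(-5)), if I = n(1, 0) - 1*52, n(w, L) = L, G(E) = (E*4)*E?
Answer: -13260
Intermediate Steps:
G(E) = 4*E**2 (G(E) = (4*E)*E = 4*E**2)
I = -52 (I = 0 - 1*52 = 0 - 52 = -52)
I*(155 + G(-5)) = -52*(155 + 4*(-5)**2) = -52*(155 + 4*25) = -52*(155 + 100) = -52*255 = -13260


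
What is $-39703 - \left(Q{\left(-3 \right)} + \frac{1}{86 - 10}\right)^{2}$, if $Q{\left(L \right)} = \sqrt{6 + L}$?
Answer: $- \frac{229341857}{5776} - \frac{\sqrt{3}}{38} \approx -39706.0$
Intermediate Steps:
$-39703 - \left(Q{\left(-3 \right)} + \frac{1}{86 - 10}\right)^{2} = -39703 - \left(\sqrt{6 - 3} + \frac{1}{86 - 10}\right)^{2} = -39703 - \left(\sqrt{3} + \frac{1}{76}\right)^{2} = -39703 - \left(\frac{1}{76} + \sqrt{3}\right)^{2}$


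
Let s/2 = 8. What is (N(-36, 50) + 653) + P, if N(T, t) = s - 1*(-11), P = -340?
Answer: 340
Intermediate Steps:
s = 16 (s = 2*8 = 16)
N(T, t) = 27 (N(T, t) = 16 - 1*(-11) = 16 + 11 = 27)
(N(-36, 50) + 653) + P = (27 + 653) - 340 = 680 - 340 = 340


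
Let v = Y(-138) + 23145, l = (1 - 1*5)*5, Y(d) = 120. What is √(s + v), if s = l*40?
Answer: √22465 ≈ 149.88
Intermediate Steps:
l = -20 (l = (1 - 5)*5 = -4*5 = -20)
v = 23265 (v = 120 + 23145 = 23265)
s = -800 (s = -20*40 = -800)
√(s + v) = √(-800 + 23265) = √22465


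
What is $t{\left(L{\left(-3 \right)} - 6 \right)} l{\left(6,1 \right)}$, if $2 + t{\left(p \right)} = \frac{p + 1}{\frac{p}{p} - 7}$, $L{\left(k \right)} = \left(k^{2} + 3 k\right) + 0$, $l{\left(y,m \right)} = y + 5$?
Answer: $- \frac{77}{6} \approx -12.833$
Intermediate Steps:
$l{\left(y,m \right)} = 5 + y$
$L{\left(k \right)} = k^{2} + 3 k$
$t{\left(p \right)} = - \frac{13}{6} - \frac{p}{6}$ ($t{\left(p \right)} = -2 + \frac{p + 1}{\frac{p}{p} - 7} = -2 + \frac{1 + p}{1 - 7} = -2 + \frac{1 + p}{-6} = -2 + \left(1 + p\right) \left(- \frac{1}{6}\right) = -2 - \left(\frac{1}{6} + \frac{p}{6}\right) = - \frac{13}{6} - \frac{p}{6}$)
$t{\left(L{\left(-3 \right)} - 6 \right)} l{\left(6,1 \right)} = \left(- \frac{13}{6} - \frac{- 3 \left(3 - 3\right) - 6}{6}\right) \left(5 + 6\right) = \left(- \frac{13}{6} - \frac{\left(-3\right) 0 - 6}{6}\right) 11 = \left(- \frac{13}{6} - \frac{0 - 6}{6}\right) 11 = \left(- \frac{13}{6} - -1\right) 11 = \left(- \frac{13}{6} + 1\right) 11 = \left(- \frac{7}{6}\right) 11 = - \frac{77}{6}$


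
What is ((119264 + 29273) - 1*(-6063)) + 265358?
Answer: 419958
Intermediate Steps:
((119264 + 29273) - 1*(-6063)) + 265358 = (148537 + 6063) + 265358 = 154600 + 265358 = 419958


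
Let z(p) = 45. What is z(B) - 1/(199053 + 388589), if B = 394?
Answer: 26443889/587642 ≈ 45.000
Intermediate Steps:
z(B) - 1/(199053 + 388589) = 45 - 1/(199053 + 388589) = 45 - 1/587642 = 26443889/587642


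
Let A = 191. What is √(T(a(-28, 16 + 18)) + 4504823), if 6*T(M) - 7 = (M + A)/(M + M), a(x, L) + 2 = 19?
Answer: √46868201238/102 ≈ 2122.5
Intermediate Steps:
a(x, L) = 17 (a(x, L) = -2 + 19 = 17)
T(M) = 7/6 + (191 + M)/(12*M) (T(M) = 7/6 + ((M + 191)/(M + M))/6 = 7/6 + ((191 + M)/((2*M)))/6 = 7/6 + ((191 + M)*(1/(2*M)))/6 = 7/6 + ((191 + M)/(2*M))/6 = 7/6 + (191 + M)/(12*M))
√(T(a(-28, 16 + 18)) + 4504823) = √((1/12)*(191 + 15*17)/17 + 4504823) = √((1/12)*(1/17)*(191 + 255) + 4504823) = √((1/12)*(1/17)*446 + 4504823) = √(223/102 + 4504823) = √(459492169/102) = √46868201238/102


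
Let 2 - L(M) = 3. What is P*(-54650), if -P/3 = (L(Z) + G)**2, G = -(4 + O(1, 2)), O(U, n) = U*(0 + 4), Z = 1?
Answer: 13279950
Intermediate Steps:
L(M) = -1 (L(M) = 2 - 1*3 = 2 - 3 = -1)
O(U, n) = 4*U (O(U, n) = U*4 = 4*U)
G = -8 (G = -(4 + 4*1) = -(4 + 4) = -1*8 = -8)
P = -243 (P = -3*(-1 - 8)**2 = -3*(-9)**2 = -3*81 = -243)
P*(-54650) = -243*(-54650) = 13279950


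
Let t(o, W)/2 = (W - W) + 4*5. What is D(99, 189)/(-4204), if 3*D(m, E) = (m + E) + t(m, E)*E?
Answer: -654/1051 ≈ -0.62226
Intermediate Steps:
t(o, W) = 40 (t(o, W) = 2*((W - W) + 4*5) = 2*(0 + 20) = 2*20 = 40)
D(m, E) = m/3 + 41*E/3 (D(m, E) = ((m + E) + 40*E)/3 = ((E + m) + 40*E)/3 = (m + 41*E)/3 = m/3 + 41*E/3)
D(99, 189)/(-4204) = ((1/3)*99 + (41/3)*189)/(-4204) = (33 + 2583)*(-1/4204) = 2616*(-1/4204) = -654/1051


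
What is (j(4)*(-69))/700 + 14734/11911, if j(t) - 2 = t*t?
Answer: -2239831/4168850 ≈ -0.53728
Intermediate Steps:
j(t) = 2 + t**2 (j(t) = 2 + t*t = 2 + t**2)
(j(4)*(-69))/700 + 14734/11911 = ((2 + 4**2)*(-69))/700 + 14734/11911 = ((2 + 16)*(-69))*(1/700) + 14734*(1/11911) = (18*(-69))*(1/700) + 14734/11911 = -1242*1/700 + 14734/11911 = -621/350 + 14734/11911 = -2239831/4168850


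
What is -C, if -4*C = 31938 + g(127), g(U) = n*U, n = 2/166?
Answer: 2650981/332 ≈ 7984.9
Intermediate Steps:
n = 1/83 (n = 2*(1/166) = 1/83 ≈ 0.012048)
g(U) = U/83
C = -2650981/332 (C = -(31938 + (1/83)*127)/4 = -(31938 + 127/83)/4 = -¼*2650981/83 = -2650981/332 ≈ -7984.9)
-C = -1*(-2650981/332) = 2650981/332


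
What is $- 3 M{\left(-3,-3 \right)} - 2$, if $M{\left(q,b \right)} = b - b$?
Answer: $-2$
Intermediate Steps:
$M{\left(q,b \right)} = 0$
$- 3 M{\left(-3,-3 \right)} - 2 = \left(-3\right) 0 - 2 = 0 - 2 = -2$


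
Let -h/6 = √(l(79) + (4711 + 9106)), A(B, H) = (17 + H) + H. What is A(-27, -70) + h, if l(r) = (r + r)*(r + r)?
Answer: -123 - 18*√4309 ≈ -1304.6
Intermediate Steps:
A(B, H) = 17 + 2*H
l(r) = 4*r² (l(r) = (2*r)*(2*r) = 4*r²)
h = -18*√4309 (h = -6*√(4*79² + (4711 + 9106)) = -6*√(4*6241 + 13817) = -6*√(24964 + 13817) = -18*√4309 ≈ -1181.6)
A(-27, -70) + h = (17 + 2*(-70)) - 18*√4309 = (17 - 140) - 18*√4309 = -123 - 18*√4309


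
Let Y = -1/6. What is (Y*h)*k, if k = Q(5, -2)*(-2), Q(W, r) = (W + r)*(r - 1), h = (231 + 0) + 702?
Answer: -2799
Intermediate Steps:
h = 933 (h = 231 + 702 = 933)
Y = -1/6 (Y = -1*1/6 = -1/6 ≈ -0.16667)
Q(W, r) = (-1 + r)*(W + r) (Q(W, r) = (W + r)*(-1 + r) = (-1 + r)*(W + r))
k = 18 (k = ((-2)**2 - 1*5 - 1*(-2) + 5*(-2))*(-2) = (4 - 5 + 2 - 10)*(-2) = -9*(-2) = 18)
(Y*h)*k = -1/6*933*18 = -311/2*18 = -2799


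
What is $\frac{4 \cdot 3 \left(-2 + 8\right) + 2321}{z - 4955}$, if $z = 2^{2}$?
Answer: $- \frac{2393}{4951} \approx -0.48334$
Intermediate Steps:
$z = 4$
$\frac{4 \cdot 3 \left(-2 + 8\right) + 2321}{z - 4955} = \frac{4 \cdot 3 \left(-2 + 8\right) + 2321}{4 - 4955} = \frac{12 \cdot 6 + 2321}{-4951} = \left(72 + 2321\right) \left(- \frac{1}{4951}\right) = 2393 \left(- \frac{1}{4951}\right) = - \frac{2393}{4951}$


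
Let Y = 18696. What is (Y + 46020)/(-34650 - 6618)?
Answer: -5393/3439 ≈ -1.5682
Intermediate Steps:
(Y + 46020)/(-34650 - 6618) = (18696 + 46020)/(-34650 - 6618) = 64716/(-41268) = 64716*(-1/41268) = -5393/3439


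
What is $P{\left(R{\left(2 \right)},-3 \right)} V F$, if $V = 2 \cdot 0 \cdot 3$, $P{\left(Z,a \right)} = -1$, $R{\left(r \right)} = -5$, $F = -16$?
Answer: $0$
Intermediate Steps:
$V = 0$ ($V = 0 \cdot 3 = 0$)
$P{\left(R{\left(2 \right)},-3 \right)} V F = \left(-1\right) 0 \left(-16\right) = 0 \left(-16\right) = 0$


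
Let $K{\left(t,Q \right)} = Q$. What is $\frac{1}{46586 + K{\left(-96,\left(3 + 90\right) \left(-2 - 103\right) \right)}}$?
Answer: $\frac{1}{36821} \approx 2.7158 \cdot 10^{-5}$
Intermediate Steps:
$\frac{1}{46586 + K{\left(-96,\left(3 + 90\right) \left(-2 - 103\right) \right)}} = \frac{1}{46586 + \left(3 + 90\right) \left(-2 - 103\right)} = \frac{1}{46586 + 93 \left(-105\right)} = \frac{1}{46586 - 9765} = \frac{1}{36821}$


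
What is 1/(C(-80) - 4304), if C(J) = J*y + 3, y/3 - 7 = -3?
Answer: -1/5261 ≈ -0.00019008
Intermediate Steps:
y = 12 (y = 21 + 3*(-3) = 21 - 9 = 12)
C(J) = 3 + 12*J (C(J) = J*12 + 3 = 12*J + 3 = 3 + 12*J)
1/(C(-80) - 4304) = 1/((3 + 12*(-80)) - 4304) = 1/((3 - 960) - 4304) = 1/(-957 - 4304) = 1/(-5261) = -1/5261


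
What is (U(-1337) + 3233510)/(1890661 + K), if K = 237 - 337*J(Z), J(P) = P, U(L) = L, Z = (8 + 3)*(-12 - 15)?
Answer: 3232173/1990987 ≈ 1.6234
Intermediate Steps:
Z = -297 (Z = 11*(-27) = -297)
K = 100326 (K = 237 - 337*(-297) = 237 + 100089 = 100326)
(U(-1337) + 3233510)/(1890661 + K) = (-1337 + 3233510)/(1890661 + 100326) = 3232173/1990987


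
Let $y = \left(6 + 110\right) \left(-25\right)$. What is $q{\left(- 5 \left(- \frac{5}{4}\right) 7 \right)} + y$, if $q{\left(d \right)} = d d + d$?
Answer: $- \frac{15075}{16} \approx -942.19$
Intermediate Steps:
$y = -2900$ ($y = 116 \left(-25\right) = -2900$)
$q{\left(d \right)} = d + d^{2}$ ($q{\left(d \right)} = d^{2} + d = d + d^{2}$)
$q{\left(- 5 \left(- \frac{5}{4}\right) 7 \right)} + y = - 5 \left(- \frac{5}{4}\right) 7 \left(1 + - 5 \left(- \frac{5}{4}\right) 7\right) - 2900 = - 5 \left(\left(-5\right) \frac{1}{4}\right) 7 \left(1 + - 5 \left(\left(-5\right) \frac{1}{4}\right) 7\right) - 2900 = \left(-5\right) \left(- \frac{5}{4}\right) 7 \left(1 + \left(-5\right) \left(- \frac{5}{4}\right) 7\right) - 2900 = \frac{25}{4} \cdot 7 \left(1 + \frac{25}{4} \cdot 7\right) - 2900 = \frac{175 \left(1 + \frac{175}{4}\right)}{4} - 2900 = \frac{175}{4} \cdot \frac{179}{4} - 2900 = \frac{31325}{16} - 2900 = - \frac{15075}{16}$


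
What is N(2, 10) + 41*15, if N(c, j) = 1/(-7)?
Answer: 4304/7 ≈ 614.86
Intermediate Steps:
N(c, j) = -⅐
N(2, 10) + 41*15 = -⅐ + 41*15 = -⅐ + 615 = 4304/7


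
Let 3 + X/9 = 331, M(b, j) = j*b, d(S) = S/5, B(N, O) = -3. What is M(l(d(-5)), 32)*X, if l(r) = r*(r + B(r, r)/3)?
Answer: 188928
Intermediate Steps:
d(S) = S/5 (d(S) = S*(1/5) = S/5)
l(r) = r*(-1 + r) (l(r) = r*(r - 3/3) = r*(r - 3*1/3) = r*(r - 1) = r*(-1 + r))
M(b, j) = b*j
X = 2952 (X = -27 + 9*331 = -27 + 2979 = 2952)
M(l(d(-5)), 32)*X = ((((1/5)*(-5))*(-1 + (1/5)*(-5)))*32)*2952 = (-(-1 - 1)*32)*2952 = (-1*(-2)*32)*2952 = (2*32)*2952 = 64*2952 = 188928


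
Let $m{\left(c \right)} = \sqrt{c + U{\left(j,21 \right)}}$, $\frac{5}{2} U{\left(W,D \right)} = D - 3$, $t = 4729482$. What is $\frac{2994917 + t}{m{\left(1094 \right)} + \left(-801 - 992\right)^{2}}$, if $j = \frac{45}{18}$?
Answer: $\frac{124163882003755}{51676270458499} - \frac{7724399 \sqrt{27530}}{51676270458499} \approx 2.4027$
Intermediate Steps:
$j = \frac{5}{2}$ ($j = 45 \cdot \frac{1}{18} = \frac{5}{2} \approx 2.5$)
$U{\left(W,D \right)} = - \frac{6}{5} + \frac{2 D}{5}$ ($U{\left(W,D \right)} = \frac{2 \left(D - 3\right)}{5} = \frac{2 \left(-3 + D\right)}{5} = - \frac{6}{5} + \frac{2 D}{5}$)
$m{\left(c \right)} = \sqrt{\frac{36}{5} + c}$ ($m{\left(c \right)} = \sqrt{c + \left(- \frac{6}{5} + \frac{2}{5} \cdot 21\right)} = \sqrt{c + \left(- \frac{6}{5} + \frac{42}{5}\right)} = \sqrt{c + \frac{36}{5}} = \sqrt{\frac{36}{5} + c}$)
$\frac{2994917 + t}{m{\left(1094 \right)} + \left(-801 - 992\right)^{2}} = \frac{2994917 + 4729482}{\frac{\sqrt{180 + 25 \cdot 1094}}{5} + \left(-801 - 992\right)^{2}} = \frac{7724399}{\frac{\sqrt{180 + 27350}}{5} + \left(-1793\right)^{2}} = \frac{7724399}{\frac{\sqrt{27530}}{5} + 3214849} = \frac{7724399}{3214849 + \frac{\sqrt{27530}}{5}}$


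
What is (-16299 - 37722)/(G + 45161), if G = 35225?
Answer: -54021/80386 ≈ -0.67202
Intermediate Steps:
(-16299 - 37722)/(G + 45161) = (-16299 - 37722)/(35225 + 45161) = -54021/80386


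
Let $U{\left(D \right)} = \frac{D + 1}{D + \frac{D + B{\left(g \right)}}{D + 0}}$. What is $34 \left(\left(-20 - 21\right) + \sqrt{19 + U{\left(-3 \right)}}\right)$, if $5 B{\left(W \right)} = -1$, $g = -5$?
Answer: $-1394 + \frac{34 \sqrt{16849}}{29} \approx -1241.8$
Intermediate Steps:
$B{\left(W \right)} = - \frac{1}{5}$ ($B{\left(W \right)} = \frac{1}{5} \left(-1\right) = - \frac{1}{5}$)
$U{\left(D \right)} = \frac{1 + D}{D + \frac{- \frac{1}{5} + D}{D}}$ ($U{\left(D \right)} = \frac{D + 1}{D + \frac{D - \frac{1}{5}}{D + 0}} = \frac{1 + D}{D + \frac{- \frac{1}{5} + D}{D}}$)
$34 \left(\left(-20 - 21\right) + \sqrt{19 + U{\left(-3 \right)}}\right) = 34 \left(\left(-20 - 21\right) + \sqrt{19 + 5 \left(-3\right) \frac{1}{-1 + 5 \left(-3\right) + 5 \left(-3\right)^{2}} \left(1 - 3\right)}\right) = 34 \left(\left(-20 - 21\right) + \sqrt{19 + 5 \left(-3\right) \frac{1}{-1 - 15 + 5 \cdot 9} \left(-2\right)}\right) = 34 \left(-41 + \sqrt{19 + 5 \left(-3\right) \frac{1}{-1 - 15 + 45} \left(-2\right)}\right) = 34 \left(-41 + \sqrt{19 + 5 \left(-3\right) \frac{1}{29} \left(-2\right)}\right) = 34 \left(-41 + \sqrt{19 + \frac{30}{29}}\right) = 34 \left(-41 + \sqrt{\frac{581}{29}}\right) = 34 \left(-41 + \frac{\sqrt{16849}}{29}\right) = -1394 + \frac{34 \sqrt{16849}}{29}$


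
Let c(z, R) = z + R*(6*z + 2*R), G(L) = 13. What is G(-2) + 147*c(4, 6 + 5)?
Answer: 74983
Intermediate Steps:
c(z, R) = z + R*(2*R + 6*z)
G(-2) + 147*c(4, 6 + 5) = 13 + 147*(4 + 2*(6 + 5)**2 + 6*(6 + 5)*4) = 13 + 147*(4 + 2*11**2 + 6*11*4) = 13 + 147*(4 + 2*121 + 264) = 13 + 147*(4 + 242 + 264) = 13 + 147*510 = 13 + 74970 = 74983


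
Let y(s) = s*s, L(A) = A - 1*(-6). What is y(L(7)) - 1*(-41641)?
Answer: 41810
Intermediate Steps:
L(A) = 6 + A (L(A) = A + 6 = 6 + A)
y(s) = s²
y(L(7)) - 1*(-41641) = (6 + 7)² - 1*(-41641) = 13² + 41641 = 169 + 41641 = 41810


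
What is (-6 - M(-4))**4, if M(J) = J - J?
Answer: 1296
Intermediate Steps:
M(J) = 0
(-6 - M(-4))**4 = (-6 - 1*0)**4 = (-6 + 0)**4 = (-6)**4 = 1296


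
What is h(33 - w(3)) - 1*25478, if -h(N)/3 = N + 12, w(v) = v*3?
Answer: -25586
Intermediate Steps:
w(v) = 3*v
h(N) = -36 - 3*N (h(N) = -3*(N + 12) = -3*(12 + N) = -36 - 3*N)
h(33 - w(3)) - 1*25478 = (-36 - 3*(33 - 3*3)) - 1*25478 = (-36 - 3*(33 - 1*9)) - 25478 = (-36 - 3*(33 - 9)) - 25478 = (-36 - 3*24) - 25478 = (-36 - 72) - 25478 = -108 - 25478 = -25586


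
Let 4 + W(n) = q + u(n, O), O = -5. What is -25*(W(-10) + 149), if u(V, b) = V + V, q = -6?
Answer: -2975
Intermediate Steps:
u(V, b) = 2*V
W(n) = -10 + 2*n (W(n) = -4 + (-6 + 2*n) = -10 + 2*n)
-25*(W(-10) + 149) = -25*((-10 + 2*(-10)) + 149) = -25*((-10 - 20) + 149) = -25*(-30 + 149) = -25*119 = -2975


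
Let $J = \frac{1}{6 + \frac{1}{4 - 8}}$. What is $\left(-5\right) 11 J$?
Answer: $- \frac{220}{23} \approx -9.5652$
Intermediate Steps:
$J = \frac{4}{23}$ ($J = \frac{1}{6 + \frac{1}{-4}} = \frac{1}{6 - \frac{1}{4}} = \frac{1}{\frac{23}{4}} = \frac{4}{23} \approx 0.17391$)
$\left(-5\right) 11 J = \left(-5\right) 11 \cdot \frac{4}{23} = \left(-55\right) \frac{4}{23} = - \frac{220}{23}$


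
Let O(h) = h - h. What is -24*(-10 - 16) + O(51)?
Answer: 624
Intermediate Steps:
O(h) = 0
-24*(-10 - 16) + O(51) = -24*(-10 - 16) + 0 = -24*(-26) + 0 = 624 + 0 = 624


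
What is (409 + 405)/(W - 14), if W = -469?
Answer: -814/483 ≈ -1.6853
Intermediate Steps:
(409 + 405)/(W - 14) = (409 + 405)/(-469 - 14) = 814/(-483) = 814*(-1/483) = -814/483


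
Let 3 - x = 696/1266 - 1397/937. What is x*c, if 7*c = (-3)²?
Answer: 7012764/1383949 ≈ 5.0672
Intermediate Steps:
c = 9/7 (c = (⅐)*(-3)² = (⅐)*9 = 9/7 ≈ 1.2857)
x = 779196/197707 (x = 3 - (696/1266 - 1397/937) = 3 - (696*(1/1266) - 1397*1/937) = 3 - (116/211 - 1397/937) = 3 - 1*(-186075/197707) = 3 + 186075/197707 = 779196/197707 ≈ 3.9412)
x*c = (779196/197707)*(9/7) = 7012764/1383949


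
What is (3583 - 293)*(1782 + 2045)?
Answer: 12590830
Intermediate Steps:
(3583 - 293)*(1782 + 2045) = 3290*3827 = 12590830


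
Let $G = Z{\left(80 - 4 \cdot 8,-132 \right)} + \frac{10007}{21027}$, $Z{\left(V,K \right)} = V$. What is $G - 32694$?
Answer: $- \frac{686437435}{21027} \approx -32646.0$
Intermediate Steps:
$G = \frac{1019303}{21027}$ ($G = \left(80 - 4 \cdot 8\right) + \frac{10007}{21027} = \left(80 - 32\right) + 10007 \cdot \frac{1}{21027} = \left(80 - 32\right) + \frac{10007}{21027} = 48 + \frac{10007}{21027} = \frac{1019303}{21027} \approx 48.476$)
$G - 32694 = \frac{1019303}{21027} - 32694 = - \frac{686437435}{21027}$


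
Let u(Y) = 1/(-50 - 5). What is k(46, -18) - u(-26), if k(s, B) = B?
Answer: -989/55 ≈ -17.982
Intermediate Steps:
u(Y) = -1/55 (u(Y) = 1/(-55) = -1/55)
k(46, -18) - u(-26) = -18 - 1*(-1/55) = -18 + 1/55 = -989/55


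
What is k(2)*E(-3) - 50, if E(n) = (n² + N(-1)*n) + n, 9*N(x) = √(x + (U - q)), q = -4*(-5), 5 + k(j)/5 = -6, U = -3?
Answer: -380 + 110*I*√6/3 ≈ -380.0 + 89.815*I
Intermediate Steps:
k(j) = -55 (k(j) = -25 + 5*(-6) = -25 - 30 = -55)
q = 20
N(x) = √(-23 + x)/9 (N(x) = √(x + (-3 - 1*20))/9 = √(x + (-3 - 20))/9 = √(x - 23)/9 = √(-23 + x)/9)
E(n) = n + n² + 2*I*n*√6/9 (E(n) = (n² + (√(-23 - 1)/9)*n) + n = (n² + (√(-24)/9)*n) + n = (n² + ((2*I*√6)/9)*n) + n = (n² + (2*I*√6/9)*n) + n = (n² + 2*I*n*√6/9) + n = n + n² + 2*I*n*√6/9)
k(2)*E(-3) - 50 = -55*(-3)*(9 + 9*(-3) + 2*I*√6)/9 - 50 = -55*(-3)*(9 - 27 + 2*I*√6)/9 - 50 = -55*(-3)*(-18 + 2*I*√6)/9 - 50 = -55*(6 - 2*I*√6/3) - 50 = (-330 + 110*I*√6/3) - 50 = -380 + 110*I*√6/3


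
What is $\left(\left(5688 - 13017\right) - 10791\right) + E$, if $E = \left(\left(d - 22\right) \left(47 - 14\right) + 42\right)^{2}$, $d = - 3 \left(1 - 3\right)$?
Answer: $218076$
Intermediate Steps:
$d = 6$ ($d = \left(-3\right) \left(-2\right) = 6$)
$E = 236196$ ($E = \left(\left(6 - 22\right) \left(47 - 14\right) + 42\right)^{2} = \left(\left(-16\right) 33 + 42\right)^{2} = \left(-528 + 42\right)^{2} = \left(-486\right)^{2} = 236196$)
$\left(\left(5688 - 13017\right) - 10791\right) + E = \left(\left(5688 - 13017\right) - 10791\right) + 236196 = \left(-7329 - 10791\right) + 236196 = -18120 + 236196 = 218076$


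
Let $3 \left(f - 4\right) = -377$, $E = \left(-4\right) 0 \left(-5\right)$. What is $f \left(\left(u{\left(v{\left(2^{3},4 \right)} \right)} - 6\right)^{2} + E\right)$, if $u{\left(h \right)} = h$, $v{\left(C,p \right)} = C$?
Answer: $- \frac{1460}{3} \approx -486.67$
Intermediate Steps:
$E = 0$ ($E = 0 \left(-5\right) = 0$)
$f = - \frac{365}{3}$ ($f = 4 + \frac{1}{3} \left(-377\right) = 4 - \frac{377}{3} = - \frac{365}{3} \approx -121.67$)
$f \left(\left(u{\left(v{\left(2^{3},4 \right)} \right)} - 6\right)^{2} + E\right) = - \frac{365 \left(\left(2^{3} - 6\right)^{2} + 0\right)}{3} = - \frac{365 \left(\left(8 - 6\right)^{2} + 0\right)}{3} = - \frac{365 \left(2^{2} + 0\right)}{3} = - \frac{365 \left(4 + 0\right)}{3} = \left(- \frac{365}{3}\right) 4 = - \frac{1460}{3}$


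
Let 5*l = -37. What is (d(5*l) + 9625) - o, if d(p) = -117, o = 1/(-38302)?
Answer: 364175417/38302 ≈ 9508.0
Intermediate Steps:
l = -37/5 (l = (1/5)*(-37) = -37/5 ≈ -7.4000)
o = -1/38302 ≈ -2.6108e-5
(d(5*l) + 9625) - o = (-117 + 9625) - 1*(-1/38302) = 9508 + 1/38302 = 364175417/38302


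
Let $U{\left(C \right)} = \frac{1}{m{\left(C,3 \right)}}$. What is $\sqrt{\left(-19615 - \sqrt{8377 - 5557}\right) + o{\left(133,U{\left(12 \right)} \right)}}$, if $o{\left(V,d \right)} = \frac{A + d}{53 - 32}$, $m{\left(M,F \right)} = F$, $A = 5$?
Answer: $\frac{\sqrt{-8650103 - 882 \sqrt{705}}}{21} \approx 140.24 i$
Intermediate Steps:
$U{\left(C \right)} = \frac{1}{3}$
$o{\left(V,d \right)} = \frac{5}{21} + \frac{d}{21}$ ($o{\left(V,d \right)} = \frac{5 + d}{53 - 32} = \frac{5 + d}{21} = \left(5 + d\right) \frac{1}{21} = \frac{5}{21} + \frac{d}{21}$)
$\sqrt{\left(-19615 - \sqrt{8377 - 5557}\right) + o{\left(133,U{\left(12 \right)} \right)}} = \sqrt{\left(-19615 - \sqrt{8377 - 5557}\right) + \left(\frac{5}{21} + \frac{1}{21} \cdot \frac{1}{3}\right)} = \sqrt{\left(-19615 - \sqrt{2820}\right) + \left(\frac{5}{21} + \frac{1}{63}\right)} = \sqrt{\left(-19615 - 2 \sqrt{705}\right) + \frac{16}{63}} = \sqrt{- \frac{1235729}{63} - 2 \sqrt{705}}$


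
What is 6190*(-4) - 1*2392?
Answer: -27152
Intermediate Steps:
6190*(-4) - 1*2392 = -24760 - 2392 = -27152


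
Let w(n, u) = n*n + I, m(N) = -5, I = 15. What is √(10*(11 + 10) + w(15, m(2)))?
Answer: 15*√2 ≈ 21.213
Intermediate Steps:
w(n, u) = 15 + n² (w(n, u) = n*n + 15 = n² + 15 = 15 + n²)
√(10*(11 + 10) + w(15, m(2))) = √(10*(11 + 10) + (15 + 15²)) = √(10*21 + (15 + 225)) = √(210 + 240) = √450 = 15*√2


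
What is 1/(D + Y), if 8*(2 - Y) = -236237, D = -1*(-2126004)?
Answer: 8/17244285 ≈ 4.6392e-7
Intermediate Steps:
D = 2126004
Y = 236253/8 (Y = 2 - ⅛*(-236237) = 2 + 236237/8 = 236253/8 ≈ 29532.)
1/(D + Y) = 1/(2126004 + 236253/8) = 1/(17244285/8) = 8/17244285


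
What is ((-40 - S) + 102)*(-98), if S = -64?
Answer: -12348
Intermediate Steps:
((-40 - S) + 102)*(-98) = ((-40 - 1*(-64)) + 102)*(-98) = ((-40 + 64) + 102)*(-98) = (24 + 102)*(-98) = 126*(-98) = -12348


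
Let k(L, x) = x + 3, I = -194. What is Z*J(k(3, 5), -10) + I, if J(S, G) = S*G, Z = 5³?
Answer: -10194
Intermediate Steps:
k(L, x) = 3 + x
Z = 125
J(S, G) = G*S
Z*J(k(3, 5), -10) + I = 125*(-10*(3 + 5)) - 194 = 125*(-10*8) - 194 = 125*(-80) - 194 = -10000 - 194 = -10194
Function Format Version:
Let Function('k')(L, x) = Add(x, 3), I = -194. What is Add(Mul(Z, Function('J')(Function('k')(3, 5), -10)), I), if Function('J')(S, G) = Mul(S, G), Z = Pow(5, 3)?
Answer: -10194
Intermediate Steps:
Function('k')(L, x) = Add(3, x)
Z = 125
Function('J')(S, G) = Mul(G, S)
Add(Mul(Z, Function('J')(Function('k')(3, 5), -10)), I) = Add(Mul(125, Mul(-10, Add(3, 5))), -194) = Add(Mul(125, Mul(-10, 8)), -194) = Add(Mul(125, -80), -194) = Add(-10000, -194) = -10194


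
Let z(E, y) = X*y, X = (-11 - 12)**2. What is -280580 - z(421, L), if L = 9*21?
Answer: -380561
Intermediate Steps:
L = 189
X = 529 (X = (-23)**2 = 529)
z(E, y) = 529*y
-280580 - z(421, L) = -280580 - 529*189 = -280580 - 1*99981 = -280580 - 99981 = -380561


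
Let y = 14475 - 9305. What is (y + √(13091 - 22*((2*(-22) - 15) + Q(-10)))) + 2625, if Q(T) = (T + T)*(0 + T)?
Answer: 7795 + √9989 ≈ 7894.9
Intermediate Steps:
Q(T) = 2*T² (Q(T) = (2*T)*T = 2*T²)
y = 5170
(y + √(13091 - 22*((2*(-22) - 15) + Q(-10)))) + 2625 = (5170 + √(13091 - 22*((2*(-22) - 15) + 2*(-10)²))) + 2625 = (5170 + √(13091 - 22*((-44 - 15) + 2*100))) + 2625 = (5170 + √(13091 - 22*(-59 + 200))) + 2625 = (5170 + √(13091 - 22*141)) + 2625 = (5170 + √(13091 - 3102)) + 2625 = (5170 + √9989) + 2625 = 7795 + √9989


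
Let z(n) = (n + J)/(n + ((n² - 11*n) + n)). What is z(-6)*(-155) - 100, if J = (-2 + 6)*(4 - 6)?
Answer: -683/9 ≈ -75.889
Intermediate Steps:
J = -8 (J = 4*(-2) = -8)
z(n) = (-8 + n)/(n² - 9*n) (z(n) = (n - 8)/(n + ((n² - 11*n) + n)) = (-8 + n)/(n + (n² - 10*n)) = (-8 + n)/(n² - 9*n))
z(-6)*(-155) - 100 = ((-8 - 6)/((-6)*(-9 - 6)))*(-155) - 100 = -⅙*(-14)/(-15)*(-155) - 100 = -⅙*(-1/15)*(-14)*(-155) - 100 = -7/45*(-155) - 100 = 217/9 - 100 = -683/9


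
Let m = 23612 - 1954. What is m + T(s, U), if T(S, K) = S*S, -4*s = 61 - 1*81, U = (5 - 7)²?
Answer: 21683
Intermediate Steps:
U = 4 (U = (-2)² = 4)
s = 5 (s = -(61 - 1*81)/4 = -(61 - 81)/4 = -¼*(-20) = 5)
T(S, K) = S²
m = 21658
m + T(s, U) = 21658 + 5² = 21658 + 25 = 21683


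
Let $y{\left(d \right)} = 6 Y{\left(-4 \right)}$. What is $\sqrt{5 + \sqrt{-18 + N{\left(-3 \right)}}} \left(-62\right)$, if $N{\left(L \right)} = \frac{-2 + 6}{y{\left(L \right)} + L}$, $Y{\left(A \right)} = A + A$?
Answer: $- \frac{62 \sqrt{13005 + 51 i \sqrt{47022}}}{51} \approx -149.08 - 54.817 i$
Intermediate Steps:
$Y{\left(A \right)} = 2 A$
$y{\left(d \right)} = -48$ ($y{\left(d \right)} = 6 \cdot 2 \left(-4\right) = 6 \left(-8\right) = -48$)
$N{\left(L \right)} = \frac{4}{-48 + L}$ ($N{\left(L \right)} = \frac{-2 + 6}{-48 + L} = \frac{4}{-48 + L}$)
$\sqrt{5 + \sqrt{-18 + N{\left(-3 \right)}}} \left(-62\right) = \sqrt{5 + \sqrt{-18 + \frac{4}{-48 - 3}}} \left(-62\right) = \sqrt{5 + \sqrt{-18 + \frac{4}{-51}}} \left(-62\right) = \sqrt{5 + \sqrt{-18 + 4 \left(- \frac{1}{51}\right)}} \left(-62\right) = \sqrt{5 + \sqrt{-18 - \frac{4}{51}}} \left(-62\right) = \sqrt{5 + \sqrt{- \frac{922}{51}}} \left(-62\right) = \sqrt{5 + \frac{i \sqrt{47022}}{51}} \left(-62\right) = - 62 \sqrt{5 + \frac{i \sqrt{47022}}{51}}$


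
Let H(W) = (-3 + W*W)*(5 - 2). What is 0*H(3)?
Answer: 0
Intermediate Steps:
H(W) = -9 + 3*W² (H(W) = (-3 + W²)*3 = -9 + 3*W²)
0*H(3) = 0*(-9 + 3*3²) = 0*(-9 + 3*9) = 0*(-9 + 27) = 0*18 = 0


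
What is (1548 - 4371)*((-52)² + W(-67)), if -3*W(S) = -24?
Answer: -7655976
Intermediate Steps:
W(S) = 8 (W(S) = -⅓*(-24) = 8)
(1548 - 4371)*((-52)² + W(-67)) = (1548 - 4371)*((-52)² + 8) = -2823*(2704 + 8) = -2823*2712 = -7655976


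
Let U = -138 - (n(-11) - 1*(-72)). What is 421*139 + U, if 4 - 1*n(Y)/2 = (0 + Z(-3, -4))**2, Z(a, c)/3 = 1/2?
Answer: 116611/2 ≈ 58306.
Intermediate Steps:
Z(a, c) = 3/2
n(Y) = 7/2 (n(Y) = 8 - 2*(0 + 3/2)**2 = 8 - 2*(3/2)**2 = 8 - 2*9/4 = 8 - 9/2 = 7/2)
U = -427/2 (U = -138 - (7/2 - 1*(-72)) = -138 - (7/2 + 72) = -138 - 1*151/2 = -138 - 151/2 = -427/2 ≈ -213.50)
421*139 + U = 421*139 - 427/2 = 58519 - 427/2 = 116611/2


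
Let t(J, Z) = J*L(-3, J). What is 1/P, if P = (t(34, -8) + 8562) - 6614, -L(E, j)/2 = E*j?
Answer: 1/8884 ≈ 0.00011256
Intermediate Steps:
L(E, j) = -2*E*j
t(J, Z) = 6*J² (t(J, Z) = J*(-2*(-3)*J) = J*(6*J) = 6*J²)
P = 8884 (P = (6*34² + 8562) - 6614 = (6*1156 + 8562) - 6614 = (6936 + 8562) - 6614 = 15498 - 6614 = 8884)
1/P = 1/8884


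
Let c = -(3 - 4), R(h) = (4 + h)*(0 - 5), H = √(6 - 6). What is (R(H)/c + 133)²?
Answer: 12769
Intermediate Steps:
H = 0 (H = √0 = 0)
R(h) = -20 - 5*h (R(h) = (4 + h)*(-5) = -20 - 5*h)
c = 1 (c = -1*(-1) = 1)
(R(H)/c + 133)² = ((-20 - 5*0)/1 + 133)² = ((-20 + 0)*1 + 133)² = (-20*1 + 133)² = (-20 + 133)² = 113² = 12769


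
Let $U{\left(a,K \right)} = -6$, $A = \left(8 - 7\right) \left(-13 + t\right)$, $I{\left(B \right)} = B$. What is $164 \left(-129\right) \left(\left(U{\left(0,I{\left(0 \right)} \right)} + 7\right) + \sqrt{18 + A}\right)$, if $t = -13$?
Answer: $-21156 - 42312 i \sqrt{2} \approx -21156.0 - 59838.0 i$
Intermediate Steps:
$A = -26$ ($A = \left(8 - 7\right) \left(-13 - 13\right) = 1 \left(-26\right) = -26$)
$164 \left(-129\right) \left(\left(U{\left(0,I{\left(0 \right)} \right)} + 7\right) + \sqrt{18 + A}\right) = 164 \left(-129\right) \left(\left(-6 + 7\right) + \sqrt{18 - 26}\right) = - 21156 \left(1 + \sqrt{-8}\right) = - 21156 \left(1 + 2 i \sqrt{2}\right) = -21156 - 42312 i \sqrt{2}$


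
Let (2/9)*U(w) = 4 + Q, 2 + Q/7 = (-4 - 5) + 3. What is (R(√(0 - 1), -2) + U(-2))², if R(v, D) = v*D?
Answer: 54752 + 936*I ≈ 54752.0 + 936.0*I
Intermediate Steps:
Q = -56 (Q = -14 + 7*((-4 - 5) + 3) = -14 + 7*(-9 + 3) = -14 + 7*(-6) = -14 - 42 = -56)
R(v, D) = D*v
U(w) = -234 (U(w) = 9*(4 - 56)/2 = (9/2)*(-52) = -234)
(R(√(0 - 1), -2) + U(-2))² = (-2*√(0 - 1) - 234)² = (-2*I - 234)² = (-234 - 2*I)²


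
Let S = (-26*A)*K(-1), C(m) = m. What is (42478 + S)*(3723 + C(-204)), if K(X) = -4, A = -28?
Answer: 139232754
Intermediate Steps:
S = -2912 (S = -26*(-28)*(-4) = 728*(-4) = -2912)
(42478 + S)*(3723 + C(-204)) = (42478 - 2912)*(3723 - 204) = 39566*3519 = 139232754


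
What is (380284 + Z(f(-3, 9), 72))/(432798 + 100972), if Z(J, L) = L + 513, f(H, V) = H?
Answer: 380869/533770 ≈ 0.71354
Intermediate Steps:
Z(J, L) = 513 + L
(380284 + Z(f(-3, 9), 72))/(432798 + 100972) = (380284 + (513 + 72))/(432798 + 100972) = (380284 + 585)/533770 = 380869*(1/533770) = 380869/533770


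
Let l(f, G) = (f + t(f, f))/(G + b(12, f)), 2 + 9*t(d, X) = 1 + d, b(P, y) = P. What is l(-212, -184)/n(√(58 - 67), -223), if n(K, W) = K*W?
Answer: 707*I/345204 ≈ 0.0020481*I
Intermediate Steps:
t(d, X) = -⅑ + d/9 (t(d, X) = -2/9 + (1 + d)/9 = -2/9 + (⅑ + d/9) = -⅑ + d/9)
l(f, G) = (-⅑ + 10*f/9)/(12 + G) (l(f, G) = (f + (-⅑ + f/9))/(G + 12) = (-⅑ + 10*f/9)/(12 + G))
l(-212, -184)/n(√(58 - 67), -223) = ((-1 + 10*(-212))/(9*(12 - 184)))/((√(58 - 67)*(-223))) = ((⅑)*(-1 - 2120)/(-172))/((√(-9)*(-223))) = ((⅑)*(-1/172)*(-2121))/(((3*I)*(-223))) = 707/(516*((-669*I))) = 707*(I/669)/516 = 707*I/345204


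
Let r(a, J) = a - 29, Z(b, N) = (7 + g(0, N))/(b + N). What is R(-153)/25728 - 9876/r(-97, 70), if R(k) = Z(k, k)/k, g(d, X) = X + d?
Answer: 330443690753/4215867264 ≈ 78.381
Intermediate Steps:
Z(b, N) = (7 + N)/(N + b) (Z(b, N) = (7 + (N + 0))/(b + N) = (7 + N)/(N + b))
r(a, J) = -29 + a
R(k) = (7 + k)/(2*k²) (R(k) = ((7 + k)/(k + k))/k = ((7 + k)/((2*k)))/k = ((1/(2*k))*(7 + k))/k = ((7 + k)/(2*k))/k = (7 + k)/(2*k²))
R(-153)/25728 - 9876/r(-97, 70) = ((½)*(7 - 153)/(-153)²)/25728 - 9876/(-29 - 97) = ((½)*(1/23409)*(-146))*(1/25728) - 9876/(-126) = -73/23409*1/25728 - 9876*(-1/126) = -73/602266752 + 1646/21 = 330443690753/4215867264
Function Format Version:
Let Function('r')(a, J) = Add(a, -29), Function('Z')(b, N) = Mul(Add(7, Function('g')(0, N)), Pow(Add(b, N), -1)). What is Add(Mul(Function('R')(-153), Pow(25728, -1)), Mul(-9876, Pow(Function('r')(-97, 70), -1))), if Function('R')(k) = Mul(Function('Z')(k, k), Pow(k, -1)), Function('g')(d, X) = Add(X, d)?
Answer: Rational(330443690753, 4215867264) ≈ 78.381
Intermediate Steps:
Function('Z')(b, N) = Mul(Pow(Add(N, b), -1), Add(7, N)) (Function('Z')(b, N) = Mul(Add(7, Add(N, 0)), Pow(Add(b, N), -1)) = Mul(Add(7, N), Pow(Add(N, b), -1)) = Mul(Pow(Add(N, b), -1), Add(7, N)))
Function('r')(a, J) = Add(-29, a)
Function('R')(k) = Mul(Rational(1, 2), Pow(k, -2), Add(7, k)) (Function('R')(k) = Mul(Mul(Pow(Add(k, k), -1), Add(7, k)), Pow(k, -1)) = Mul(Mul(Pow(Mul(2, k), -1), Add(7, k)), Pow(k, -1)) = Mul(Mul(Mul(Rational(1, 2), Pow(k, -1)), Add(7, k)), Pow(k, -1)) = Mul(Mul(Rational(1, 2), Pow(k, -1), Add(7, k)), Pow(k, -1)) = Mul(Rational(1, 2), Pow(k, -2), Add(7, k)))
Add(Mul(Function('R')(-153), Pow(25728, -1)), Mul(-9876, Pow(Function('r')(-97, 70), -1))) = Add(Mul(Mul(Rational(1, 2), Pow(-153, -2), Add(7, -153)), Pow(25728, -1)), Mul(-9876, Pow(Add(-29, -97), -1))) = Add(Mul(Mul(Rational(1, 2), Rational(1, 23409), -146), Rational(1, 25728)), Mul(-9876, Pow(-126, -1))) = Add(Mul(Rational(-73, 23409), Rational(1, 25728)), Mul(-9876, Rational(-1, 126))) = Add(Rational(-73, 602266752), Rational(1646, 21)) = Rational(330443690753, 4215867264)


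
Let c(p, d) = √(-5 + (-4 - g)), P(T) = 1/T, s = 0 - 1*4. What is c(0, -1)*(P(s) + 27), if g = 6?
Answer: 107*I*√15/4 ≈ 103.6*I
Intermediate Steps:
s = -4 (s = 0 - 4 = -4)
P(T) = 1/T
c(p, d) = I*√15 (c(p, d) = √(-5 + (-4 - 1*6)) = √(-5 + (-4 - 6)) = √(-5 - 10) = √(-15) = I*√15)
c(0, -1)*(P(s) + 27) = (I*√15)*(1/(-4) + 27) = (I*√15)*(-¼ + 27) = (I*√15)*(107/4) = 107*I*√15/4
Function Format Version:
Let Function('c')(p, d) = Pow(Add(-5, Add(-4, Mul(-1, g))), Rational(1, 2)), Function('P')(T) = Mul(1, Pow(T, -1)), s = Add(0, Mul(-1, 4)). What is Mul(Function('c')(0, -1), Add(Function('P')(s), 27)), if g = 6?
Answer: Mul(Rational(107, 4), I, Pow(15, Rational(1, 2))) ≈ Mul(103.60, I)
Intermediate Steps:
s = -4 (s = Add(0, -4) = -4)
Function('P')(T) = Pow(T, -1)
Function('c')(p, d) = Mul(I, Pow(15, Rational(1, 2))) (Function('c')(p, d) = Pow(Add(-5, Add(-4, Mul(-1, 6))), Rational(1, 2)) = Pow(Add(-5, Add(-4, -6)), Rational(1, 2)) = Pow(Add(-5, -10), Rational(1, 2)) = Pow(-15, Rational(1, 2)) = Mul(I, Pow(15, Rational(1, 2))))
Mul(Function('c')(0, -1), Add(Function('P')(s), 27)) = Mul(Mul(I, Pow(15, Rational(1, 2))), Add(Pow(-4, -1), 27)) = Mul(Mul(I, Pow(15, Rational(1, 2))), Add(Rational(-1, 4), 27)) = Mul(Mul(I, Pow(15, Rational(1, 2))), Rational(107, 4)) = Mul(Rational(107, 4), I, Pow(15, Rational(1, 2)))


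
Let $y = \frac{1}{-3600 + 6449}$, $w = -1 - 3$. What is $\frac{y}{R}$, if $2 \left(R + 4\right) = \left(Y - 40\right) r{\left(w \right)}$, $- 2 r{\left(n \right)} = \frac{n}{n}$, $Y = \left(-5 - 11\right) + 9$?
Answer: $\frac{4}{88319} \approx 4.529 \cdot 10^{-5}$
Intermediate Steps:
$w = -4$ ($w = -1 - 3 = -4$)
$y = \frac{1}{2849} \approx 0.000351$
$Y = -7$ ($Y = -16 + 9 = -7$)
$r{\left(n \right)} = - \frac{1}{2}$ ($r{\left(n \right)} = - \frac{n \frac{1}{n}}{2} = \left(- \frac{1}{2}\right) 1 = - \frac{1}{2}$)
$R = \frac{31}{4}$ ($R = -4 + \frac{\left(-7 - 40\right) \left(- \frac{1}{2}\right)}{2} = -4 + \frac{\left(-47\right) \left(- \frac{1}{2}\right)}{2} = -4 + \frac{1}{2} \cdot \frac{47}{2} = -4 + \frac{47}{4} = \frac{31}{4} \approx 7.75$)
$\frac{y}{R} = \frac{1}{2849 \cdot \frac{31}{4}} = \frac{1}{2849} \cdot \frac{4}{31} = \frac{4}{88319}$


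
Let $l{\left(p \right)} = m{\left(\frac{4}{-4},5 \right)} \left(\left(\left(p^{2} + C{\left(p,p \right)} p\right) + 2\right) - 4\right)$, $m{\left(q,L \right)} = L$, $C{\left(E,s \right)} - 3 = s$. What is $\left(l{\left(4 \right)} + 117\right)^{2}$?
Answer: $106929$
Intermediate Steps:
$C{\left(E,s \right)} = 3 + s$
$l{\left(p \right)} = -10 + 5 p^{2} + 5 p \left(3 + p\right)$ ($l{\left(p \right)} = 5 \left(\left(\left(p^{2} + \left(3 + p\right) p\right) + 2\right) - 4\right) = 5 \left(\left(\left(p^{2} + p \left(3 + p\right)\right) + 2\right) - 4\right) = 5 \left(\left(2 + p^{2} + p \left(3 + p\right)\right) - 4\right) = 5 \left(-2 + p^{2} + p \left(3 + p\right)\right) = -10 + 5 p^{2} + 5 p \left(3 + p\right)$)
$\left(l{\left(4 \right)} + 117\right)^{2} = \left(\left(-10 + 10 \cdot 4^{2} + 15 \cdot 4\right) + 117\right)^{2} = \left(\left(-10 + 10 \cdot 16 + 60\right) + 117\right)^{2} = \left(\left(-10 + 160 + 60\right) + 117\right)^{2} = \left(210 + 117\right)^{2} = 327^{2} = 106929$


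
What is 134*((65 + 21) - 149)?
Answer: -8442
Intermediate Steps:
134*((65 + 21) - 149) = 134*(86 - 149) = 134*(-63) = -8442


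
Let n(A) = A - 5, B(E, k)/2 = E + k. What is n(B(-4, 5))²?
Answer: 9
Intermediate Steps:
B(E, k) = 2*E + 2*k (B(E, k) = 2*(E + k) = 2*E + 2*k)
n(A) = -5 + A
n(B(-4, 5))² = (-5 + (2*(-4) + 2*5))² = (-5 + (-8 + 10))² = (-5 + 2)² = (-3)² = 9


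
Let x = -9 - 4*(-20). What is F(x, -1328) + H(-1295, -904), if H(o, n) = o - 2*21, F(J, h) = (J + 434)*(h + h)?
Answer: -1342617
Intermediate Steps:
x = 71 (x = -9 + 80 = 71)
F(J, h) = 2*h*(434 + J) (F(J, h) = (434 + J)*(2*h) = 2*h*(434 + J))
H(o, n) = -42 + o (H(o, n) = o - 42 = -42 + o)
F(x, -1328) + H(-1295, -904) = 2*(-1328)*(434 + 71) + (-42 - 1295) = 2*(-1328)*505 - 1337 = -1341280 - 1337 = -1342617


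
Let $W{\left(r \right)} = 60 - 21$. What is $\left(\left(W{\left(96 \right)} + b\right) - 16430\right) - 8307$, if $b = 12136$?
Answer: $-12562$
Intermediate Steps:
$W{\left(r \right)} = 39$
$\left(\left(W{\left(96 \right)} + b\right) - 16430\right) - 8307 = \left(\left(39 + 12136\right) - 16430\right) - 8307 = \left(12175 - 16430\right) - 8307 = -4255 - 8307 = -12562$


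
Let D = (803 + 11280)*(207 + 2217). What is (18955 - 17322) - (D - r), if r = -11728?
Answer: -29299287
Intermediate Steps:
D = 29289192 (D = 12083*2424 = 29289192)
(18955 - 17322) - (D - r) = (18955 - 17322) - (29289192 - 1*(-11728)) = 1633 - (29289192 + 11728) = 1633 - 1*29300920 = 1633 - 29300920 = -29299287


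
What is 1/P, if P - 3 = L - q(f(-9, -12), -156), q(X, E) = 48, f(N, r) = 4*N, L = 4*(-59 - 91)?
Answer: -1/645 ≈ -0.0015504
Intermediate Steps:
L = -600 (L = 4*(-150) = -600)
P = -645 (P = 3 + (-600 - 1*48) = 3 + (-600 - 48) = 3 - 648 = -645)
1/P = 1/(-645) = -1/645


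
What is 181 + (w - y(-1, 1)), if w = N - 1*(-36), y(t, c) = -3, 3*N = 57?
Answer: 239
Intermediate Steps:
N = 19 (N = (⅓)*57 = 19)
w = 55 (w = 19 - 1*(-36) = 19 + 36 = 55)
181 + (w - y(-1, 1)) = 181 + (55 - 1*(-3)) = 181 + (55 + 3) = 181 + 58 = 239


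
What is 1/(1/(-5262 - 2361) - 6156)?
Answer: -7623/46927189 ≈ -0.00016244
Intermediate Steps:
1/(1/(-5262 - 2361) - 6156) = 1/(1/(-7623) - 6156) = 1/(-1/7623 - 6156) = 1/(-46927189/7623) = -7623/46927189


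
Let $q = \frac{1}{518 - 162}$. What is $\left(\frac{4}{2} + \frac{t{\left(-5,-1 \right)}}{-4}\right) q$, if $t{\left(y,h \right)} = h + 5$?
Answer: $\frac{1}{356} \approx 0.002809$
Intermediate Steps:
$t{\left(y,h \right)} = 5 + h$
$q = \frac{1}{356} \approx 0.002809$
$\left(\frac{4}{2} + \frac{t{\left(-5,-1 \right)}}{-4}\right) q = \left(\frac{4}{2} + \frac{5 - 1}{-4}\right) \frac{1}{356} = \left(4 \cdot \frac{1}{2} + 4 \left(- \frac{1}{4}\right)\right) \frac{1}{356} = \left(2 - 1\right) \frac{1}{356} = 1 \cdot \frac{1}{356} = \frac{1}{356}$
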